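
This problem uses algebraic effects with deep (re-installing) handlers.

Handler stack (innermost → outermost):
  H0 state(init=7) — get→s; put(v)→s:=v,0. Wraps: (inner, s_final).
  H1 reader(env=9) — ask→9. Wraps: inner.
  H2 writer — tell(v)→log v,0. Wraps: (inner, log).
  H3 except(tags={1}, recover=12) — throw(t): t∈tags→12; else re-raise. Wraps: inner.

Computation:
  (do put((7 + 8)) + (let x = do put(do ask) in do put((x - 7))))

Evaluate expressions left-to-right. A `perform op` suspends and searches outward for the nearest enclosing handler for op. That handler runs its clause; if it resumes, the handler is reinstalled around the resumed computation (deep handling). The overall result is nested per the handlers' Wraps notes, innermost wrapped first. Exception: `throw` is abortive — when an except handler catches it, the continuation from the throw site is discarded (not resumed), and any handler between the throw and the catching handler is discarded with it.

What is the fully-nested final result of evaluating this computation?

Step-by-step:
put(15) @ H0 ⇒ s:=15
ask @ H1 ⇒ 9
put(9) @ H0 ⇒ s:=9
put(-7) @ H0 ⇒ s:=-7
H0 returns (0, -7)
H1 returns (0, -7)
H2 returns ((0, -7), ())
H3 returns ((0, -7), ())
= ((0, -7), ())

Answer: ((0, -7), ())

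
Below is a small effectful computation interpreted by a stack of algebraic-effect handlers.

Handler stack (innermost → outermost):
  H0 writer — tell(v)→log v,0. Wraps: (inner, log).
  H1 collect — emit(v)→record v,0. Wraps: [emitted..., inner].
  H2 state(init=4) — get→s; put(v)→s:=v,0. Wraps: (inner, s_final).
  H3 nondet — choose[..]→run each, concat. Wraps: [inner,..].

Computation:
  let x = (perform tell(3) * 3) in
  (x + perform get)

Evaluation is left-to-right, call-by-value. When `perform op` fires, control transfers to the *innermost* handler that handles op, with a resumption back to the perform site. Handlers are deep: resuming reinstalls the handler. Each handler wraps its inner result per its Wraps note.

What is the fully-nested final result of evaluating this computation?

Answer: [([(4, (3))], 4)]

Working:
tell(3) @ H0 ⇒ log+=3
get @ H2 ⇒ 4
H0 returns (4, (3))
H1 returns [(4, (3))]
H2 returns ([(4, (3))], 4)
H3 returns [([(4, (3))], 4)]
= [([(4, (3))], 4)]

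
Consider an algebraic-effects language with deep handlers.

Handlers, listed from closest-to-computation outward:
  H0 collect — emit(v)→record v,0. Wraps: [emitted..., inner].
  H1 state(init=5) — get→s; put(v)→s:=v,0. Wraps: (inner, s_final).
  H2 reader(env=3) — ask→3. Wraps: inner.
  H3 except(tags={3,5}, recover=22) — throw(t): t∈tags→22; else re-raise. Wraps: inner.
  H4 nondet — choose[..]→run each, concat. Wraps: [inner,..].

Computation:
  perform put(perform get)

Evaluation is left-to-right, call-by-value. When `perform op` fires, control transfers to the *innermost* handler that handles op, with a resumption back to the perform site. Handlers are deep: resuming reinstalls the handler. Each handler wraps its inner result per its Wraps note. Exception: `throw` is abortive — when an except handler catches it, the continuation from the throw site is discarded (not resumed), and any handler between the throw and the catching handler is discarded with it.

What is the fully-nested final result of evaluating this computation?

Step-by-step:
get @ H1 ⇒ 5
put(5) @ H1 ⇒ s:=5
H0 returns [0]
H1 returns ([0], 5)
H2 returns ([0], 5)
H3 returns ([0], 5)
H4 returns [([0], 5)]
= [([0], 5)]

Answer: [([0], 5)]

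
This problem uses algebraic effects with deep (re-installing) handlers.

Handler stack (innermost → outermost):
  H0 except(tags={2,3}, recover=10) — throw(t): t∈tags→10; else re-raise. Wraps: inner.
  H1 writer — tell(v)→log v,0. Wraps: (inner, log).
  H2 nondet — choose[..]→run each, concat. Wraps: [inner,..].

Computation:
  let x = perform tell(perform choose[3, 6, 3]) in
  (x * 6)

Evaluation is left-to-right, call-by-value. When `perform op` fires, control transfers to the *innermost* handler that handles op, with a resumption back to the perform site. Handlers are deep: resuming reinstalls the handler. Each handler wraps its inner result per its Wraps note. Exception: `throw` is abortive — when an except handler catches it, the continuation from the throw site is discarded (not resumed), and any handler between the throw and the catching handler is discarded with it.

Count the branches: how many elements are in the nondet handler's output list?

Answer: 3

Step-by-step:
choose[3, 6, 3] @ H2
  branch[0] choose=3:
    tell(3) @ H1 ⇒ log+=3
    H0 returns 0
    H1 returns (0, (3))
    H2 returns [(0, (3))]
  branch[1] choose=6:
    tell(6) @ H1 ⇒ log+=6
    H0 returns 0
    H1 returns (0, (6))
    H2 returns [(0, (6))]
  branch[2] choose=3:
    tell(3) @ H1 ⇒ log+=3
    H0 returns 0
    H1 returns (0, (3))
    H2 returns [(0, (3))]
= [(0, (3)), (0, (6)), (0, (3))]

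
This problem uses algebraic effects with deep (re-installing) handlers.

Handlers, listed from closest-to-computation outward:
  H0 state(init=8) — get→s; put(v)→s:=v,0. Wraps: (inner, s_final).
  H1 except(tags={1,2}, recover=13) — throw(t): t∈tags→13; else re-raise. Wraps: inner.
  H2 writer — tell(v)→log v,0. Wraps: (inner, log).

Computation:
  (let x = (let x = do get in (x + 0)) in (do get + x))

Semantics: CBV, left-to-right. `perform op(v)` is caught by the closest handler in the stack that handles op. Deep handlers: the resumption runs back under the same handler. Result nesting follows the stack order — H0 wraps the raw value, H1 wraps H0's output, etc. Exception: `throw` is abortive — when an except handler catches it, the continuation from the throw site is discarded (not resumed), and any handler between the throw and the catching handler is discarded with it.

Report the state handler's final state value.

Working:
get @ H0 ⇒ 8
get @ H0 ⇒ 8
H0 returns (16, 8)
H1 returns (16, 8)
H2 returns ((16, 8), ())
= ((16, 8), ())

Answer: 8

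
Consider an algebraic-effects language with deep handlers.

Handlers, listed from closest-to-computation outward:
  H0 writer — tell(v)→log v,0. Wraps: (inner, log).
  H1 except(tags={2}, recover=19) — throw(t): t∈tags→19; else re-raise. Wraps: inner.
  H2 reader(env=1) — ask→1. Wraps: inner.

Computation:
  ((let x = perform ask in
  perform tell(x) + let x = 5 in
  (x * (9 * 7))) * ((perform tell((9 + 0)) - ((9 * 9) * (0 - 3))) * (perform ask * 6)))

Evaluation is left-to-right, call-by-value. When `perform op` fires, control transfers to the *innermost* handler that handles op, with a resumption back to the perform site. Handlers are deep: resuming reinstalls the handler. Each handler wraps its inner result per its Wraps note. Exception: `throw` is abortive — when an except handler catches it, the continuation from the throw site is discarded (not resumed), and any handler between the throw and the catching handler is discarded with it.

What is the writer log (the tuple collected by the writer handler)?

Answer: (1, 9)

Evaluation trace:
ask @ H2 ⇒ 1
tell(1) @ H0 ⇒ log+=1
tell(9) @ H0 ⇒ log+=9
ask @ H2 ⇒ 1
H0 returns (459270, (1, 9))
H1 returns (459270, (1, 9))
H2 returns (459270, (1, 9))
= (459270, (1, 9))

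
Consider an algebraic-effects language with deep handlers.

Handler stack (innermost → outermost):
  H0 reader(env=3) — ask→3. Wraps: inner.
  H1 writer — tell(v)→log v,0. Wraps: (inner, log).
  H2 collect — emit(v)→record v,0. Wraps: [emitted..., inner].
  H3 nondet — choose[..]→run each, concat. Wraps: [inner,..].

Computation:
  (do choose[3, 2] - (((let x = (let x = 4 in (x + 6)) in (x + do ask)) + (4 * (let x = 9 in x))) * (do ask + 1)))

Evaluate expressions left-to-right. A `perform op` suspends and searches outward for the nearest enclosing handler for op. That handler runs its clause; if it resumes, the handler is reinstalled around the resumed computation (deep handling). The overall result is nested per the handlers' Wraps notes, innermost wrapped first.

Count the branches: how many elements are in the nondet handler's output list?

Evaluation trace:
choose[3, 2] @ H3
  branch[0] choose=3:
    ask @ H0 ⇒ 3
    ask @ H0 ⇒ 3
    H0 returns -193
    H1 returns (-193, ())
    H2 returns [(-193, ())]
    H3 returns [[(-193, ())]]
  branch[1] choose=2:
    ask @ H0 ⇒ 3
    ask @ H0 ⇒ 3
    H0 returns -194
    H1 returns (-194, ())
    H2 returns [(-194, ())]
    H3 returns [[(-194, ())]]
= [[(-193, ())], [(-194, ())]]

Answer: 2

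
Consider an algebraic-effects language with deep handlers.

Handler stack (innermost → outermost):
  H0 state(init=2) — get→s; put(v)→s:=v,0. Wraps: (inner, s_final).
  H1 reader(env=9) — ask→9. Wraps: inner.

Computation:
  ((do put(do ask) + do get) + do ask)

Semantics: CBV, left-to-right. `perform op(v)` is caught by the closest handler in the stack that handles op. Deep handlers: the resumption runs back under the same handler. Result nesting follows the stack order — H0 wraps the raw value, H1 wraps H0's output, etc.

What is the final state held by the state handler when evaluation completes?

Step-by-step:
ask @ H1 ⇒ 9
put(9) @ H0 ⇒ s:=9
get @ H0 ⇒ 9
ask @ H1 ⇒ 9
H0 returns (18, 9)
H1 returns (18, 9)
= (18, 9)

Answer: 9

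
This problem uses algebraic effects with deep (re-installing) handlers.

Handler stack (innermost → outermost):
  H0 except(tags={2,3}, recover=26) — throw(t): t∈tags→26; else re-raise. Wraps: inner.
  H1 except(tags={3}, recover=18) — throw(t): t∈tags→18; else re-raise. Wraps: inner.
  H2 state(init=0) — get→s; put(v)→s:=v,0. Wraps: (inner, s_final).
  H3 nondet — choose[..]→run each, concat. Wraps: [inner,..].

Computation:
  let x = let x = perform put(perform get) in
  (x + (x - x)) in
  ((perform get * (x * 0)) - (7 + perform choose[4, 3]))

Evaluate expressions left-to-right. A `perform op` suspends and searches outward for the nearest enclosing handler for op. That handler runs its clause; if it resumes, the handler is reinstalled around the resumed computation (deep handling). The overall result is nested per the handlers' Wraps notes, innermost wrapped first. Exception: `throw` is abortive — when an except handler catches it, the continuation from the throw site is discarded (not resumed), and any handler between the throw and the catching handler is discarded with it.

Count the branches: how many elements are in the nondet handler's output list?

Answer: 2

Step-by-step:
get @ H2 ⇒ 0
put(0) @ H2 ⇒ s:=0
get @ H2 ⇒ 0
choose[4, 3] @ H3
  branch[0] choose=4:
    H0 returns -11
    H1 returns -11
    H2 returns (-11, 0)
    H3 returns [(-11, 0)]
  branch[1] choose=3:
    H0 returns -10
    H1 returns -10
    H2 returns (-10, 0)
    H3 returns [(-10, 0)]
= [(-11, 0), (-10, 0)]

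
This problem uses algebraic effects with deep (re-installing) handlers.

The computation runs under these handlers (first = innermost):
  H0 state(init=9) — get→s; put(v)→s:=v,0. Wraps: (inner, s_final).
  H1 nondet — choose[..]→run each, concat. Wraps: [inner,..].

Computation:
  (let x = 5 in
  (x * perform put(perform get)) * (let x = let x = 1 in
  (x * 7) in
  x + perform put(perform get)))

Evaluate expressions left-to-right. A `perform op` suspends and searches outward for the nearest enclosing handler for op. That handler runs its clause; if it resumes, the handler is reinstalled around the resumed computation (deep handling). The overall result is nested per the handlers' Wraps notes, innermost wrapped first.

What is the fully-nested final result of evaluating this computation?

Answer: [(0, 9)]

Evaluation trace:
get @ H0 ⇒ 9
put(9) @ H0 ⇒ s:=9
get @ H0 ⇒ 9
put(9) @ H0 ⇒ s:=9
H0 returns (0, 9)
H1 returns [(0, 9)]
= [(0, 9)]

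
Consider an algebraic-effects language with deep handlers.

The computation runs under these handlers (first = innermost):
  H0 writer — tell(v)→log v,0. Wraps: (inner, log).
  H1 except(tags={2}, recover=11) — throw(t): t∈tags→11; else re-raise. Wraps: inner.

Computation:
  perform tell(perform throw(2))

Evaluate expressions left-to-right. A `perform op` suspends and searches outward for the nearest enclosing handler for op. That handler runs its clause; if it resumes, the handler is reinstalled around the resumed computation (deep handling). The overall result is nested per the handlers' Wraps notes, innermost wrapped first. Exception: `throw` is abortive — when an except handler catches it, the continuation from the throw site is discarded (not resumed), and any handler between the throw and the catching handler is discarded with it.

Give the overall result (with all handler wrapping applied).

Answer: 11

Working:
throw(2) @ H1 caught ⇒ 11
= 11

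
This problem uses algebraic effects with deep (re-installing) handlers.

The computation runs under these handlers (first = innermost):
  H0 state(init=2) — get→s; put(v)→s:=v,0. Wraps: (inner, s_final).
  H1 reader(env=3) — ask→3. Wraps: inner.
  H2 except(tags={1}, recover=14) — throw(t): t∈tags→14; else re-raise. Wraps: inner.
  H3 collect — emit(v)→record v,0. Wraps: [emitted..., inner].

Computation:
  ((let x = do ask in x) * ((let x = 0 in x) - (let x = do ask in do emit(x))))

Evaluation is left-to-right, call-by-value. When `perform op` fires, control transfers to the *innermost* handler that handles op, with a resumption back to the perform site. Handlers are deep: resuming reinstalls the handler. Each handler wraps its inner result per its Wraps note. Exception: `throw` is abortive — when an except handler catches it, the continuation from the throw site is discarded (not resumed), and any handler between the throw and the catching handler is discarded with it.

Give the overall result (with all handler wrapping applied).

Answer: [3, (0, 2)]

Evaluation trace:
ask @ H1 ⇒ 3
ask @ H1 ⇒ 3
emit(3) @ H3 ⇒ out+=3
H0 returns (0, 2)
H1 returns (0, 2)
H2 returns (0, 2)
H3 returns [3, (0, 2)]
= [3, (0, 2)]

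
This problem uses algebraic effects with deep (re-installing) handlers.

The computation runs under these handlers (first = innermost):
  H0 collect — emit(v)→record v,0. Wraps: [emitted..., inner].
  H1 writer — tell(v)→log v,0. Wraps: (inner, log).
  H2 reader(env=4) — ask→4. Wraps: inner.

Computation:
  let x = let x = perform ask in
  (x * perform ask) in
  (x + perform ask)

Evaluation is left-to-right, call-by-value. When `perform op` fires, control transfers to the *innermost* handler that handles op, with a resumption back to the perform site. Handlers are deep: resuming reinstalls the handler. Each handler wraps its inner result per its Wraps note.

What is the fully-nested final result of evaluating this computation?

Working:
ask @ H2 ⇒ 4
ask @ H2 ⇒ 4
ask @ H2 ⇒ 4
H0 returns [20]
H1 returns ([20], ())
H2 returns ([20], ())
= ([20], ())

Answer: ([20], ())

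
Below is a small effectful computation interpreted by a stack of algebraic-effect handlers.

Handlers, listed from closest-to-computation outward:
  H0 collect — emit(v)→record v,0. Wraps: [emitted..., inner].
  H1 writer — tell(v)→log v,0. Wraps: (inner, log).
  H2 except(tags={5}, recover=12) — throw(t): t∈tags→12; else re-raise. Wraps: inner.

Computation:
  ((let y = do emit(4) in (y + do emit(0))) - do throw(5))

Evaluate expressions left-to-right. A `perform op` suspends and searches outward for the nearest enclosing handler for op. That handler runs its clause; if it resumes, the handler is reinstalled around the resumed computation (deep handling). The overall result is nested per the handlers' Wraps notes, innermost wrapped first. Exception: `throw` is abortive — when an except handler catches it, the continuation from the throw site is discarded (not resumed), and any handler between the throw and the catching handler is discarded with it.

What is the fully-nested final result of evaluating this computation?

Answer: 12

Evaluation trace:
emit(4) @ H0 ⇒ out+=4
emit(0) @ H0 ⇒ out+=0
throw(5) @ H2 caught ⇒ 12
= 12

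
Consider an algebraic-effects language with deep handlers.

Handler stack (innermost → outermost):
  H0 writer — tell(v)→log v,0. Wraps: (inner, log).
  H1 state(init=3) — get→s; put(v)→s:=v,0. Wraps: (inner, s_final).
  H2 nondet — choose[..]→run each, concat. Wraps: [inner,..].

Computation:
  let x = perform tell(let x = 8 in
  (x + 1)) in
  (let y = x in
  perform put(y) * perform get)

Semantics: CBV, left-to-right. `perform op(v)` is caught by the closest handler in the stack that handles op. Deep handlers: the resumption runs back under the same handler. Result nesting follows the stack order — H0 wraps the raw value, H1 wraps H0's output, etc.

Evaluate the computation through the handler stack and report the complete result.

Answer: [((0, (9)), 0)]

Evaluation trace:
tell(9) @ H0 ⇒ log+=9
put(0) @ H1 ⇒ s:=0
get @ H1 ⇒ 0
H0 returns (0, (9))
H1 returns ((0, (9)), 0)
H2 returns [((0, (9)), 0)]
= [((0, (9)), 0)]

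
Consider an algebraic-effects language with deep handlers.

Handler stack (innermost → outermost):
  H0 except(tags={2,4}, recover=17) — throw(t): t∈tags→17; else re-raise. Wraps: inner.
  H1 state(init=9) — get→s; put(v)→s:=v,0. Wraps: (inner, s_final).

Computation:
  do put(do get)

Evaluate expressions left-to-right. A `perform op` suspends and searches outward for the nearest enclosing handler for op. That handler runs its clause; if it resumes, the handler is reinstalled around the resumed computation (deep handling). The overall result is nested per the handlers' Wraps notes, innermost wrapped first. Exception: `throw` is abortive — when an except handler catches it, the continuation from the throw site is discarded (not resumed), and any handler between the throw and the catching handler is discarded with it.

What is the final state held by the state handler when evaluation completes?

Evaluation trace:
get @ H1 ⇒ 9
put(9) @ H1 ⇒ s:=9
H0 returns 0
H1 returns (0, 9)
= (0, 9)

Answer: 9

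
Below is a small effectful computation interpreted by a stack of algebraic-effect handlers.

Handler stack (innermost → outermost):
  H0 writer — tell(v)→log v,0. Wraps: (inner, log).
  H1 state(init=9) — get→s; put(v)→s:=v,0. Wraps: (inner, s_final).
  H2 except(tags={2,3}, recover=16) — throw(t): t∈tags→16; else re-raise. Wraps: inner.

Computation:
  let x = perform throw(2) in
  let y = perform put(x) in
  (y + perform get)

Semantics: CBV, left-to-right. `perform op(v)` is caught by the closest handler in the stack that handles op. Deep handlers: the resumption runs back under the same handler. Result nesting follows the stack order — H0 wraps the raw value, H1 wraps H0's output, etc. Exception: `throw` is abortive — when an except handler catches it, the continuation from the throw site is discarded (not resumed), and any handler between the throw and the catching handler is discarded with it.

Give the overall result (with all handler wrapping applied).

Answer: 16

Evaluation trace:
throw(2) @ H2 caught ⇒ 16
= 16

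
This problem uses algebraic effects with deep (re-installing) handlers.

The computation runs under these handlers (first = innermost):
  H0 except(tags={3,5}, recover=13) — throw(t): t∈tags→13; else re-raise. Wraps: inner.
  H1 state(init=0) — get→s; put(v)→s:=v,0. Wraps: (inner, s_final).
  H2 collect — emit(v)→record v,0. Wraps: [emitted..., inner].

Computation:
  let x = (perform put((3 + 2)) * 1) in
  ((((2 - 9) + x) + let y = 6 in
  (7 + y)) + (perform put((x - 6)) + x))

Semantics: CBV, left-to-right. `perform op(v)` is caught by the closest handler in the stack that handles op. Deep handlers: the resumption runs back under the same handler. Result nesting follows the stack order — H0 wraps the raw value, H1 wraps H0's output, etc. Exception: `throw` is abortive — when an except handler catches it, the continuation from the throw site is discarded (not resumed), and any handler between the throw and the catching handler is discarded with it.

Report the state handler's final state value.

Answer: -6

Step-by-step:
put(5) @ H1 ⇒ s:=5
put(-6) @ H1 ⇒ s:=-6
H0 returns 6
H1 returns (6, -6)
H2 returns [(6, -6)]
= [(6, -6)]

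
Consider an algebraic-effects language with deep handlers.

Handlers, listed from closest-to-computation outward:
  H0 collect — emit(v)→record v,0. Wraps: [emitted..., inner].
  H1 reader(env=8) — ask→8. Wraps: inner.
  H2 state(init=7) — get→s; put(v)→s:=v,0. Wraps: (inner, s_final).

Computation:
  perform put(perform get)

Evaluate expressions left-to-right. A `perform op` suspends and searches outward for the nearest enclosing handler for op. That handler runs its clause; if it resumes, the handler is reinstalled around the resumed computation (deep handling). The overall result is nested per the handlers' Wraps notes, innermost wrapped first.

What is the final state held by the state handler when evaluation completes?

Answer: 7

Evaluation trace:
get @ H2 ⇒ 7
put(7) @ H2 ⇒ s:=7
H0 returns [0]
H1 returns [0]
H2 returns ([0], 7)
= ([0], 7)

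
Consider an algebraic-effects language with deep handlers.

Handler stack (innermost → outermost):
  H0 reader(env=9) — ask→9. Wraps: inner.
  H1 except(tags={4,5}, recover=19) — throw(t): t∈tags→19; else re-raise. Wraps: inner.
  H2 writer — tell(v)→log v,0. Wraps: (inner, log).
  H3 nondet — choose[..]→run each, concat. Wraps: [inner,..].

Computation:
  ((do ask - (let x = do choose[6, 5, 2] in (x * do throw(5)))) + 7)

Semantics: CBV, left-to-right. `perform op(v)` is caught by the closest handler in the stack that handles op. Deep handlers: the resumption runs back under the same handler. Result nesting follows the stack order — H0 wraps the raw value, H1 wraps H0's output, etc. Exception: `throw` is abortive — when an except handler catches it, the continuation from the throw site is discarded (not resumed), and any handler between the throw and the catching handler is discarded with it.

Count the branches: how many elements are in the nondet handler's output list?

Answer: 3

Step-by-step:
ask @ H0 ⇒ 9
choose[6, 5, 2] @ H3
  branch[0] choose=6:
    throw(5) @ H1 caught ⇒ 19
    H2 returns (19, ())
    H3 returns [(19, ())]
  branch[1] choose=5:
    throw(5) @ H1 caught ⇒ 19
    H2 returns (19, ())
    H3 returns [(19, ())]
  branch[2] choose=2:
    throw(5) @ H1 caught ⇒ 19
    H2 returns (19, ())
    H3 returns [(19, ())]
= [(19, ()), (19, ()), (19, ())]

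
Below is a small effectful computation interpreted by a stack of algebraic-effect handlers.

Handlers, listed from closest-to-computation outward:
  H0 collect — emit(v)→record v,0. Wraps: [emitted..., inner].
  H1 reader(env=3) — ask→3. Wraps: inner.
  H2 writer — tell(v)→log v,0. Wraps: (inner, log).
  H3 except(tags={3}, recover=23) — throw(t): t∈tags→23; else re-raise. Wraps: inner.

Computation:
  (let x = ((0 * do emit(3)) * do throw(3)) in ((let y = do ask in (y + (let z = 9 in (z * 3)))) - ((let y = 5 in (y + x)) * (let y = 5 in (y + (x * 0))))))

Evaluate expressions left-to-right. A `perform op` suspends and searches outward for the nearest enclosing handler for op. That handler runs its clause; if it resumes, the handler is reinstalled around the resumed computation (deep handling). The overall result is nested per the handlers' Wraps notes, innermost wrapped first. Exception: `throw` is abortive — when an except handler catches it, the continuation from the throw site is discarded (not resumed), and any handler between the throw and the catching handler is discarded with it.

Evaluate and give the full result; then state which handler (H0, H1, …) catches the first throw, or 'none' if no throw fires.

Answer: 23 ; first throw caught by: H3

Working:
emit(3) @ H0 ⇒ out+=3
throw(3) @ H3 caught ⇒ 23
= 23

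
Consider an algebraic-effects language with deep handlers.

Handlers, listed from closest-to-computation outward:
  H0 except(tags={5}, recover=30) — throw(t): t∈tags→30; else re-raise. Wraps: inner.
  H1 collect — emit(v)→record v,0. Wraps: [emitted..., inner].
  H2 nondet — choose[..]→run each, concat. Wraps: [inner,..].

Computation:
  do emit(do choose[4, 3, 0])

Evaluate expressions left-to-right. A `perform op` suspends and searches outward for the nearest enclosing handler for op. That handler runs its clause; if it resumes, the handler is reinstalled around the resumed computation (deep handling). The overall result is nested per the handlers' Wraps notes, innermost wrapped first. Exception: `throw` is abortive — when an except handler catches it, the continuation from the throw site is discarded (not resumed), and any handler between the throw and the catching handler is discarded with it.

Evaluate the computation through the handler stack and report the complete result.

Answer: [[4, 0], [3, 0], [0, 0]]

Step-by-step:
choose[4, 3, 0] @ H2
  branch[0] choose=4:
    emit(4) @ H1 ⇒ out+=4
    H0 returns 0
    H1 returns [4, 0]
    H2 returns [[4, 0]]
  branch[1] choose=3:
    emit(3) @ H1 ⇒ out+=3
    H0 returns 0
    H1 returns [3, 0]
    H2 returns [[3, 0]]
  branch[2] choose=0:
    emit(0) @ H1 ⇒ out+=0
    H0 returns 0
    H1 returns [0, 0]
    H2 returns [[0, 0]]
= [[4, 0], [3, 0], [0, 0]]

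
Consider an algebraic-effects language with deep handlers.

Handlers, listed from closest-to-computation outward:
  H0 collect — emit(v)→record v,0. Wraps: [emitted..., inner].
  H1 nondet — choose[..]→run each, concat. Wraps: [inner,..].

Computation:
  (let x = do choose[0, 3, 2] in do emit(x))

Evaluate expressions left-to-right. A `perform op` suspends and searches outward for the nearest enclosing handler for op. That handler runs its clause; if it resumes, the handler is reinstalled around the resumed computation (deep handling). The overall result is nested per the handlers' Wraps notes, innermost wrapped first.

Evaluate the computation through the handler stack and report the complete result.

Answer: [[0, 0], [3, 0], [2, 0]]

Step-by-step:
choose[0, 3, 2] @ H1
  branch[0] choose=0:
    emit(0) @ H0 ⇒ out+=0
    H0 returns [0, 0]
    H1 returns [[0, 0]]
  branch[1] choose=3:
    emit(3) @ H0 ⇒ out+=3
    H0 returns [3, 0]
    H1 returns [[3, 0]]
  branch[2] choose=2:
    emit(2) @ H0 ⇒ out+=2
    H0 returns [2, 0]
    H1 returns [[2, 0]]
= [[0, 0], [3, 0], [2, 0]]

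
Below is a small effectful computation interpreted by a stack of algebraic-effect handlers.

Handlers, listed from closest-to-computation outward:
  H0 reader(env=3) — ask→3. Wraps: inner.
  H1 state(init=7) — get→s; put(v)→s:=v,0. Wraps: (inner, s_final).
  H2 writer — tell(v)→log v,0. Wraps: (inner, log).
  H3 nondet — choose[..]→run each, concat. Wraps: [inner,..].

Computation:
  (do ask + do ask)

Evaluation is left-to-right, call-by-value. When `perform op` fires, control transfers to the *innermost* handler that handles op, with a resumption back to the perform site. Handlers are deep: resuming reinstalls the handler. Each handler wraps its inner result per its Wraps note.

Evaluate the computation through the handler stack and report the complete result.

Step-by-step:
ask @ H0 ⇒ 3
ask @ H0 ⇒ 3
H0 returns 6
H1 returns (6, 7)
H2 returns ((6, 7), ())
H3 returns [((6, 7), ())]
= [((6, 7), ())]

Answer: [((6, 7), ())]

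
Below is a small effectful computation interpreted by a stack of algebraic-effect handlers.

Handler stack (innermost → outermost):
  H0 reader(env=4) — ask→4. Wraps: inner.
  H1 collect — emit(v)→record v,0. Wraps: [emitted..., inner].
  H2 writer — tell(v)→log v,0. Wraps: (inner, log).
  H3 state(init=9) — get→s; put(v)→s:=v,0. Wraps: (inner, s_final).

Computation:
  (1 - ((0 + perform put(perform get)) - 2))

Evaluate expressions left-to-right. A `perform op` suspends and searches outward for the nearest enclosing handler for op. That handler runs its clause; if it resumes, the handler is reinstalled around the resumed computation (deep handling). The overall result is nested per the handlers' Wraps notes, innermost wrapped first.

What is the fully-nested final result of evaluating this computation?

Step-by-step:
get @ H3 ⇒ 9
put(9) @ H3 ⇒ s:=9
H0 returns 3
H1 returns [3]
H2 returns ([3], ())
H3 returns (([3], ()), 9)
= (([3], ()), 9)

Answer: (([3], ()), 9)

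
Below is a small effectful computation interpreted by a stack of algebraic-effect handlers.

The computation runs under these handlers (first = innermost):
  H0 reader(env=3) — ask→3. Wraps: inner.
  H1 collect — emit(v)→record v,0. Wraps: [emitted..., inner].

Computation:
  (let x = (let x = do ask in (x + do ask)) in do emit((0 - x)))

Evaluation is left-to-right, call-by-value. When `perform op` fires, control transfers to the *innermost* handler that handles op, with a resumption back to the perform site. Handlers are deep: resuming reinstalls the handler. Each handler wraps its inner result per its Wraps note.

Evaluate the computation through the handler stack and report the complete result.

Evaluation trace:
ask @ H0 ⇒ 3
ask @ H0 ⇒ 3
emit(-6) @ H1 ⇒ out+=-6
H0 returns 0
H1 returns [-6, 0]
= [-6, 0]

Answer: [-6, 0]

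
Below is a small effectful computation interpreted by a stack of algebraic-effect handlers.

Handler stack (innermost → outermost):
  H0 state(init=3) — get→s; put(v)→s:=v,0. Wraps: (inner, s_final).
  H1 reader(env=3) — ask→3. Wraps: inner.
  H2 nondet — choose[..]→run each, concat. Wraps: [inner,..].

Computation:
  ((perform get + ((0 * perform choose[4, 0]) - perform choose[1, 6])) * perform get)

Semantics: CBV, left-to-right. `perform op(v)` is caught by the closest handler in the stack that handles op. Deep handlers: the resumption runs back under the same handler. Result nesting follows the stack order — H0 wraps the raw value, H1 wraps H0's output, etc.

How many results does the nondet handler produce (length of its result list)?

Working:
get @ H0 ⇒ 3
choose[4, 0] @ H2
  branch[0] choose=4:
    choose[1, 6] @ H2
      branch[0] choose=1:
        get @ H0 ⇒ 3
        H0 returns (6, 3)
        H1 returns (6, 3)
        H2 returns [(6, 3)]
      branch[1] choose=6:
        get @ H0 ⇒ 3
        H0 returns (-9, 3)
        H1 returns (-9, 3)
        H2 returns [(-9, 3)]
  branch[1] choose=0:
    choose[1, 6] @ H2
      branch[0] choose=1:
        get @ H0 ⇒ 3
        H0 returns (6, 3)
        H1 returns (6, 3)
        H2 returns [(6, 3)]
      branch[1] choose=6:
        get @ H0 ⇒ 3
        H0 returns (-9, 3)
        H1 returns (-9, 3)
        H2 returns [(-9, 3)]
= [(6, 3), (-9, 3), (6, 3), (-9, 3)]

Answer: 4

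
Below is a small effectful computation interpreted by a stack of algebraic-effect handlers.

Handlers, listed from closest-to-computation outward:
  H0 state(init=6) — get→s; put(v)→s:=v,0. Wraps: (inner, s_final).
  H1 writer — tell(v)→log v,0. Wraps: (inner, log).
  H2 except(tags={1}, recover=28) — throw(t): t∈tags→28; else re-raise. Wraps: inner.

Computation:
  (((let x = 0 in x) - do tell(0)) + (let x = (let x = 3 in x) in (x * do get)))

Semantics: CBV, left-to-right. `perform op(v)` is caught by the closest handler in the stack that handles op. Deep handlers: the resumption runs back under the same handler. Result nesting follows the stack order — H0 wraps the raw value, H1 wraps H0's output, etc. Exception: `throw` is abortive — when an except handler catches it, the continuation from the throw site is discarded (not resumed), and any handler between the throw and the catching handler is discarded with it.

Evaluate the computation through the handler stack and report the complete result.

Answer: ((18, 6), (0))

Working:
tell(0) @ H1 ⇒ log+=0
get @ H0 ⇒ 6
H0 returns (18, 6)
H1 returns ((18, 6), (0))
H2 returns ((18, 6), (0))
= ((18, 6), (0))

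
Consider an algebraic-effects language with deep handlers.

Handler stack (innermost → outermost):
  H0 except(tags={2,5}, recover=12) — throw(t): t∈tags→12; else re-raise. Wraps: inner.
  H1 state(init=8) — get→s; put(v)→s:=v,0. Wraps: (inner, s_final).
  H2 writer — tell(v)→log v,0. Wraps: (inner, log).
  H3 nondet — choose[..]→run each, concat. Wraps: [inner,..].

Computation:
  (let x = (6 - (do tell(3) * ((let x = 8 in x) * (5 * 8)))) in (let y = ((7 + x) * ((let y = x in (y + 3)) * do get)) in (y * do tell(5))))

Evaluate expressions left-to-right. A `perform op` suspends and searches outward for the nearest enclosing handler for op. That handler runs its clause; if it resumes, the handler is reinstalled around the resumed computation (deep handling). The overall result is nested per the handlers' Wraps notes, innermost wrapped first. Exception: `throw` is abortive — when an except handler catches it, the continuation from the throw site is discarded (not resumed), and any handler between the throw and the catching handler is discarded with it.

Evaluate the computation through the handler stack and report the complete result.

Step-by-step:
tell(3) @ H2 ⇒ log+=3
get @ H1 ⇒ 8
tell(5) @ H2 ⇒ log+=5
H0 returns 0
H1 returns (0, 8)
H2 returns ((0, 8), (3, 5))
H3 returns [((0, 8), (3, 5))]
= [((0, 8), (3, 5))]

Answer: [((0, 8), (3, 5))]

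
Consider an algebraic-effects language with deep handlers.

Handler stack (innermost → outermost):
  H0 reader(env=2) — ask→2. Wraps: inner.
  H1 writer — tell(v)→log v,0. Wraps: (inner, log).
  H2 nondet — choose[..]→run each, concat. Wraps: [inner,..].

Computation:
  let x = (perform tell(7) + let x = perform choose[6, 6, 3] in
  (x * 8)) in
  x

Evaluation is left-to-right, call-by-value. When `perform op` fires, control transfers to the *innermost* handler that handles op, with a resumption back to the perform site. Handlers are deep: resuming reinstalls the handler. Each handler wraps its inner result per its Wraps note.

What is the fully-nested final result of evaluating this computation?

Answer: [(48, (7)), (48, (7)), (24, (7))]

Working:
tell(7) @ H1 ⇒ log+=7
choose[6, 6, 3] @ H2
  branch[0] choose=6:
    H0 returns 48
    H1 returns (48, (7))
    H2 returns [(48, (7))]
  branch[1] choose=6:
    H0 returns 48
    H1 returns (48, (7))
    H2 returns [(48, (7))]
  branch[2] choose=3:
    H0 returns 24
    H1 returns (24, (7))
    H2 returns [(24, (7))]
= [(48, (7)), (48, (7)), (24, (7))]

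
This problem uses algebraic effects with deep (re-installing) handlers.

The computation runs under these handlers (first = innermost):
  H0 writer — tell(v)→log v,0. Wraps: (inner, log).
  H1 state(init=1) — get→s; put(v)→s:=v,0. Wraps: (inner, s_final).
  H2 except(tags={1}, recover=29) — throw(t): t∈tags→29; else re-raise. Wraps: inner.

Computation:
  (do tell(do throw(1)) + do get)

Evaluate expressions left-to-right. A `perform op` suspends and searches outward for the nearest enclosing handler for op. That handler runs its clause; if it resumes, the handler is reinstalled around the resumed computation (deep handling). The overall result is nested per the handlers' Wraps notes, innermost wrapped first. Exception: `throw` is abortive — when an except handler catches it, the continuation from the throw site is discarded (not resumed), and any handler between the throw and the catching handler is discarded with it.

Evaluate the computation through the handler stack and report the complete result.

Answer: 29

Step-by-step:
throw(1) @ H2 caught ⇒ 29
= 29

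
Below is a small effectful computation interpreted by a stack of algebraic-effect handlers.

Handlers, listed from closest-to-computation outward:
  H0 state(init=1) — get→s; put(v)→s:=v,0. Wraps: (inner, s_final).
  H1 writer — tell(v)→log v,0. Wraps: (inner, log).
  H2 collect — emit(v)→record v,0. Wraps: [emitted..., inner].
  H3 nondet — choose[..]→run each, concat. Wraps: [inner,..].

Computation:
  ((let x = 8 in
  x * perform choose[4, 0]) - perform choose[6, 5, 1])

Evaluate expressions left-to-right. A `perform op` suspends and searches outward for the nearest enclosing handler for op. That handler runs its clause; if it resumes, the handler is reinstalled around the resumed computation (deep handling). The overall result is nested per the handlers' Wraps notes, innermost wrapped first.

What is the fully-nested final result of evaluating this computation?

Working:
choose[4, 0] @ H3
  branch[0] choose=4:
    choose[6, 5, 1] @ H3
      branch[0] choose=6:
        H0 returns (26, 1)
        H1 returns ((26, 1), ())
        H2 returns [((26, 1), ())]
        H3 returns [[((26, 1), ())]]
      branch[1] choose=5:
        H0 returns (27, 1)
        H1 returns ((27, 1), ())
        H2 returns [((27, 1), ())]
        H3 returns [[((27, 1), ())]]
      branch[2] choose=1:
        H0 returns (31, 1)
        H1 returns ((31, 1), ())
        H2 returns [((31, 1), ())]
        H3 returns [[((31, 1), ())]]
  branch[1] choose=0:
    choose[6, 5, 1] @ H3
      branch[0] choose=6:
        H0 returns (-6, 1)
        H1 returns ((-6, 1), ())
        H2 returns [((-6, 1), ())]
        H3 returns [[((-6, 1), ())]]
      branch[1] choose=5:
        H0 returns (-5, 1)
        H1 returns ((-5, 1), ())
        H2 returns [((-5, 1), ())]
        H3 returns [[((-5, 1), ())]]
      branch[2] choose=1:
        H0 returns (-1, 1)
        H1 returns ((-1, 1), ())
        H2 returns [((-1, 1), ())]
        H3 returns [[((-1, 1), ())]]
= [[((26, 1), ())], [((27, 1), ())], [((31, 1), ())], [((-6, 1), ())], [((-5, 1), ())], [((-1, 1), ())]]

Answer: [[((26, 1), ())], [((27, 1), ())], [((31, 1), ())], [((-6, 1), ())], [((-5, 1), ())], [((-1, 1), ())]]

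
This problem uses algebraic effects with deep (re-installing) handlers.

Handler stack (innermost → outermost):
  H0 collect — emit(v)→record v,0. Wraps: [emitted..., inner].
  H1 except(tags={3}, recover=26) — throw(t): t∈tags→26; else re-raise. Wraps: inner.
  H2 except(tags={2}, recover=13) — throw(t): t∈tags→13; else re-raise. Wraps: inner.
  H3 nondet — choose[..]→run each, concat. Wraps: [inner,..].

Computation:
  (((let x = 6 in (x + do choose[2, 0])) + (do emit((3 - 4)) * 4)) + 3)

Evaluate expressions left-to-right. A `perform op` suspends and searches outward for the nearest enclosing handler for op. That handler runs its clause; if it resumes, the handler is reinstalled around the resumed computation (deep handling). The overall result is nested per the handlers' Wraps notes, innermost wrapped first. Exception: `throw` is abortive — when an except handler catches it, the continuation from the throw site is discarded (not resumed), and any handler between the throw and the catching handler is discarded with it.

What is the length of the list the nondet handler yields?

Step-by-step:
choose[2, 0] @ H3
  branch[0] choose=2:
    emit(-1) @ H0 ⇒ out+=-1
    H0 returns [-1, 11]
    H1 returns [-1, 11]
    H2 returns [-1, 11]
    H3 returns [[-1, 11]]
  branch[1] choose=0:
    emit(-1) @ H0 ⇒ out+=-1
    H0 returns [-1, 9]
    H1 returns [-1, 9]
    H2 returns [-1, 9]
    H3 returns [[-1, 9]]
= [[-1, 11], [-1, 9]]

Answer: 2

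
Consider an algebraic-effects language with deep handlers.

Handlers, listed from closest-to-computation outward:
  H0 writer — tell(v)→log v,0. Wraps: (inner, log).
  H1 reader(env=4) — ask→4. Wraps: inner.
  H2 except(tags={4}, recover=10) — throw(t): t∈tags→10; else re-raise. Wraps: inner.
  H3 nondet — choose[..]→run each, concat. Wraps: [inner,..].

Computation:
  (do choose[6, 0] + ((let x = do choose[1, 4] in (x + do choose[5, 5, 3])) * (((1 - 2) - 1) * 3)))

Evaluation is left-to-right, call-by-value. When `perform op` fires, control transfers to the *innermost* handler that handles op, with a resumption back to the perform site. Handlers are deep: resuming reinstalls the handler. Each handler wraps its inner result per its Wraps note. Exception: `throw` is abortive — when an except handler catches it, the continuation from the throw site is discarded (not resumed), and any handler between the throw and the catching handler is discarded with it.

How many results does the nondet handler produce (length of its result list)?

Evaluation trace:
choose[6, 0] @ H3
  branch[0] choose=6:
    choose[1, 4] @ H3
      branch[0] choose=1:
        choose[5, 5, 3] @ H3
          branch[0] choose=5:
            H0 returns (-30, ())
            H1 returns (-30, ())
            H2 returns (-30, ())
            H3 returns [(-30, ())]
          branch[1] choose=5:
            H0 returns (-30, ())
            H1 returns (-30, ())
            H2 returns (-30, ())
            H3 returns [(-30, ())]
          branch[2] choose=3:
            H0 returns (-18, ())
            H1 returns (-18, ())
            H2 returns (-18, ())
            H3 returns [(-18, ())]
      branch[1] choose=4:
        choose[5, 5, 3] @ H3
          branch[0] choose=5:
            H0 returns (-48, ())
            H1 returns (-48, ())
            H2 returns (-48, ())
            H3 returns [(-48, ())]
          branch[1] choose=5:
            H0 returns (-48, ())
            H1 returns (-48, ())
            H2 returns (-48, ())
            H3 returns [(-48, ())]
          branch[2] choose=3:
            H0 returns (-36, ())
            H1 returns (-36, ())
            H2 returns (-36, ())
            H3 returns [(-36, ())]
  branch[1] choose=0:
    choose[1, 4] @ H3
      branch[0] choose=1:
        choose[5, 5, 3] @ H3
          branch[0] choose=5:
            H0 returns (-36, ())
            H1 returns (-36, ())
            H2 returns (-36, ())
            H3 returns [(-36, ())]
          branch[1] choose=5:
            H0 returns (-36, ())
            H1 returns (-36, ())
            H2 returns (-36, ())
            H3 returns [(-36, ())]
          branch[2] choose=3:
            H0 returns (-24, ())
            H1 returns (-24, ())
            H2 returns (-24, ())
            H3 returns [(-24, ())]
      branch[1] choose=4:
        choose[5, 5, 3] @ H3
          branch[0] choose=5:
            H0 returns (-54, ())
            H1 returns (-54, ())
            H2 returns (-54, ())
            H3 returns [(-54, ())]
          branch[1] choose=5:
            H0 returns (-54, ())
            H1 returns (-54, ())
            H2 returns (-54, ())
            H3 returns [(-54, ())]
          branch[2] choose=3:
            H0 returns (-42, ())
            H1 returns (-42, ())
            H2 returns (-42, ())
            H3 returns [(-42, ())]
= [(-30, ()), (-30, ()), (-18, ()), (-48, ()), (-48, ()), (-36, ()), (-36, ()), (-36, ()), (-24, ()), (-54, ()), (-54, ()), (-42, ())]

Answer: 12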